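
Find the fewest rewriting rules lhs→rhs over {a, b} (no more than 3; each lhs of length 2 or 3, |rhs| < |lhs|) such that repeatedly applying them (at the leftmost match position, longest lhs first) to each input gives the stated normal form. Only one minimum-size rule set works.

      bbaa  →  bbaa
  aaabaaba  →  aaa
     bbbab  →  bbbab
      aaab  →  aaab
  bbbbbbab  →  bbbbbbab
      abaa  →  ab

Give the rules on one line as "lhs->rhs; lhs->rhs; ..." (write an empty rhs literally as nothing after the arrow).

  | bbaa
  | aaabaaba => aaababa => aaabba => aaa
  | bbbab
  | aaab

aba->ab; abb->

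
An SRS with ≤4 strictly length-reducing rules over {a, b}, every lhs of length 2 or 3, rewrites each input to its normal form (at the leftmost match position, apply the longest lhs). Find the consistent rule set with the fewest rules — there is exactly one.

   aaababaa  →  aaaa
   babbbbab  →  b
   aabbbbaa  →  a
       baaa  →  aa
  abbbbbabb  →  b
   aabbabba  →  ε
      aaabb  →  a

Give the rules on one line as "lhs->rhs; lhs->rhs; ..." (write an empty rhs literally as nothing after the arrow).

  | aaababaa => aaabaa => aaaa
  | babbbbab => bbbbab => bbbab => bbab => bab => b
  | aabbbbaa => abbbaa => bbaa => baa => a
  | baaa => aa

ab->; ba->; bb->b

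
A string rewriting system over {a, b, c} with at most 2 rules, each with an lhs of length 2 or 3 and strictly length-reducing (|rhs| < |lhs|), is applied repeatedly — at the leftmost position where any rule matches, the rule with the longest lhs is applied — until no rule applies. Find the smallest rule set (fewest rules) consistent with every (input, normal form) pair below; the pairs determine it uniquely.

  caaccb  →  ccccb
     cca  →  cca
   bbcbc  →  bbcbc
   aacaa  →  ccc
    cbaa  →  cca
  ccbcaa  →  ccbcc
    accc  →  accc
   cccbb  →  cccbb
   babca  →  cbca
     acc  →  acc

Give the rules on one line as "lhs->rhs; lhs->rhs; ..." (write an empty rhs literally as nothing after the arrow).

aa->c; ba->c

  | caaccb => ccccb
  | cca
  | bbcbc
  | aacaa => ccaa => ccc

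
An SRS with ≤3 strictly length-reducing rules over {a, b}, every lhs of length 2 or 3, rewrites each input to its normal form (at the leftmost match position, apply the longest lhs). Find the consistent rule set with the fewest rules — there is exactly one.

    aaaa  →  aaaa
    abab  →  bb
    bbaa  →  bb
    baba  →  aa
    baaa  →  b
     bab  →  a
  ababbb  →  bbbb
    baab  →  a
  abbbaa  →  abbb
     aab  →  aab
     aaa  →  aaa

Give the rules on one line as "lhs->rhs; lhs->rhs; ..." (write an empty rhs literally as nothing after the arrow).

aba->b; ba->b; bab->a

  | aaaa
  | abab => bb
  | bbaa => bba => bb
  | baba => aa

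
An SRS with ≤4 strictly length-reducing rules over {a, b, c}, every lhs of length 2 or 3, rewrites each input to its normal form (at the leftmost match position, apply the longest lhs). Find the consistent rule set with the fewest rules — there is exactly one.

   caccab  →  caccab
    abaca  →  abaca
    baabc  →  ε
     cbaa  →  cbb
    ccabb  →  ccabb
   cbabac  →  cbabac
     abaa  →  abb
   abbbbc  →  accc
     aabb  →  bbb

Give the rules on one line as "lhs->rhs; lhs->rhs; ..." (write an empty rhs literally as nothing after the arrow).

  | caccab
  | abaca
  | baabc => bbbc => bcc => ε
  | cbaa => cbb

aa->b; bbc->cc; bcc->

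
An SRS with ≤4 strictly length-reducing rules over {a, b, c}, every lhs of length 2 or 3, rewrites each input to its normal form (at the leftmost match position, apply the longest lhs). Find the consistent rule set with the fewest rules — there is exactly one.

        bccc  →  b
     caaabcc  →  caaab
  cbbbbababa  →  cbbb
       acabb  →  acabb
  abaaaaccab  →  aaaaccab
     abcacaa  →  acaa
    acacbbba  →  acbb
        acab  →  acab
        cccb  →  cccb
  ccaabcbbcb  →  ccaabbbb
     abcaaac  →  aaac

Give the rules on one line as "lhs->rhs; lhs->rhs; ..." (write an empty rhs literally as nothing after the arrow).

  | bccc => bcc => bc => b
  | caaabcc => caaabc => caaab
  | cbbbbababa => cbbbbaba => cbbbba => cbbb
  | acabb

ba->; bc->b; cac->c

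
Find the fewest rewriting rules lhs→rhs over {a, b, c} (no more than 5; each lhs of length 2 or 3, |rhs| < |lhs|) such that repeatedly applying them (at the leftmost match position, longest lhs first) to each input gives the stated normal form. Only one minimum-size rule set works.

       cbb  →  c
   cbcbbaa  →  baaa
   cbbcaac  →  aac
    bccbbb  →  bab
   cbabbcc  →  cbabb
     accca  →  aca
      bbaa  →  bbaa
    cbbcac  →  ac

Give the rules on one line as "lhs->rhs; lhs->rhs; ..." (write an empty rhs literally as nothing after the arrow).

bbb->ba; cbb->c; cbc->b; cc->

  | cbb => c
  | cbcbbaa => bbbaa => baaa
  | cbbcaac => ccaac => aac
  | bccbbb => bbbb => bab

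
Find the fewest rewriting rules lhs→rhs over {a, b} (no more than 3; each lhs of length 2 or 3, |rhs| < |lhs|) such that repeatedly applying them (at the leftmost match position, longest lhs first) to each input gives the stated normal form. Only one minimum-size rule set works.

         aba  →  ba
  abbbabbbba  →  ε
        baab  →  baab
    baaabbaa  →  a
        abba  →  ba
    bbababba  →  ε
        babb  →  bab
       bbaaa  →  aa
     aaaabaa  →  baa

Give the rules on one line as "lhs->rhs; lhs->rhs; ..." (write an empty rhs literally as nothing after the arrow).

  | aba => ba
  | abbbabbbba => abbabbbba => ababbbba => babbbba => babbba => babba => baba => bba => ε
  | baab
  | baaabbaa => baaabaa => baabaa => babaa => bbaa => a

aba->ba; abb->ab; bba->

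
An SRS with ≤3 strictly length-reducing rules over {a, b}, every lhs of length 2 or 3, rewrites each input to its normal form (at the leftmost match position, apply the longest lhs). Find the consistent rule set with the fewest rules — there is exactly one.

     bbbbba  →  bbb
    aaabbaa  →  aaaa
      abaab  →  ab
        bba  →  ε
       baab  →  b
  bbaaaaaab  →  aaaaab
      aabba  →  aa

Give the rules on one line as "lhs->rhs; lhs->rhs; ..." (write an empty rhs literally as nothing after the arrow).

baa->; bba->

  | bbbbba => bbb
  | aaabbaa => aaaa
  | abaab => ab
  | bba => ε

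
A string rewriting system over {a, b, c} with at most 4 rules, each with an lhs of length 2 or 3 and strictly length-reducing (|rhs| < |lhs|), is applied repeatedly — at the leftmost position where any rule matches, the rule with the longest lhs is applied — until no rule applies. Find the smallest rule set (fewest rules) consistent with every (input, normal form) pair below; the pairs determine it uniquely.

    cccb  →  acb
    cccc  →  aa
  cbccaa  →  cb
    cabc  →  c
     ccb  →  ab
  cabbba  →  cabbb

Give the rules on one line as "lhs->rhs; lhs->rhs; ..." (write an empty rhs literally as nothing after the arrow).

abc->; ba->b; cc->a

  | cccb => acb
  | cccc => acc => aa
  | cbccaa => cbaaa => cbaa => cba => cb
  | cabc => c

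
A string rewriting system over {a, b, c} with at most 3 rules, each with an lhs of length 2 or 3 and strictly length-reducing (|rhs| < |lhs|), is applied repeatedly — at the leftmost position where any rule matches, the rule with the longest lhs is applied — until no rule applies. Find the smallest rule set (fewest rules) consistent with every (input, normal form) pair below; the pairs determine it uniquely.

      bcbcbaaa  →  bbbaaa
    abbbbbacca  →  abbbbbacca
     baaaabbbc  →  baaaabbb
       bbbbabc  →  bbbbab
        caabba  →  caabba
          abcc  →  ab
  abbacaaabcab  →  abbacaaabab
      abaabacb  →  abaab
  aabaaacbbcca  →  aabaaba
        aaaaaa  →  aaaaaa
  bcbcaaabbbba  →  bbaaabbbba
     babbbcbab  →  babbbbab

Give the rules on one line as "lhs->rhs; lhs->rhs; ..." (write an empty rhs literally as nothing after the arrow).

acb->; bc->b

  | bcbcbaaa => bbcbaaa => bbbaaa
  | abbbbbacca
  | baaaabbbc => baaaabbb
  | bbbbabc => bbbbab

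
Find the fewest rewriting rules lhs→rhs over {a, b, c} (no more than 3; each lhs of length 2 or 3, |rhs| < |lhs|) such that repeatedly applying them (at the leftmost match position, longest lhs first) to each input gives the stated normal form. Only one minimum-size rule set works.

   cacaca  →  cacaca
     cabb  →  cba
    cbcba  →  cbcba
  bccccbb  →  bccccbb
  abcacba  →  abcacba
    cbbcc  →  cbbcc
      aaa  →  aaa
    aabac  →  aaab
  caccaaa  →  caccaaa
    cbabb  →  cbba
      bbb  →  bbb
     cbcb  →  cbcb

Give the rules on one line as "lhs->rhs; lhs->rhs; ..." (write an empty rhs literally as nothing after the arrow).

  | cacaca
  | cabb => cba
  | cbcba
  | bccccbb

abb->ba; bac->ab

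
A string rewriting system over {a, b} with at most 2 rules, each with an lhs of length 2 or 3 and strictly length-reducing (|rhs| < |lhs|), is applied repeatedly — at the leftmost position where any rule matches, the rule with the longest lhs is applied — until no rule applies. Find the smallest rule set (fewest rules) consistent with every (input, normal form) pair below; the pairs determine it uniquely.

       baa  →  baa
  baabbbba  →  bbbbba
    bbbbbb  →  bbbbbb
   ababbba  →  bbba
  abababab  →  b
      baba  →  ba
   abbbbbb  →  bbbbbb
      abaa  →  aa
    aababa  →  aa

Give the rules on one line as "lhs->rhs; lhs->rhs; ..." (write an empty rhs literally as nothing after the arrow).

ab->b; aba->a

  | baa
  | baabbbba => babbbba => bbbbba
  | bbbbbb
  | ababbba => abbba => bbba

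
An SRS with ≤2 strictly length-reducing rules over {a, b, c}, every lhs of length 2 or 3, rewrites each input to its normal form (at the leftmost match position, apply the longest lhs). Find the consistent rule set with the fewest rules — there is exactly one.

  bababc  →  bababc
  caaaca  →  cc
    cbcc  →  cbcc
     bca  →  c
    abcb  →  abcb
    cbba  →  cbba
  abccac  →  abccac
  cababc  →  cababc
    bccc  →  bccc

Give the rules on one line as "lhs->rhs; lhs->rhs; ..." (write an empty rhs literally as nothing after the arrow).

  | bababc
  | caaaca => cbca => cc
  | cbcc
  | bca => c

aaa->b; bca->c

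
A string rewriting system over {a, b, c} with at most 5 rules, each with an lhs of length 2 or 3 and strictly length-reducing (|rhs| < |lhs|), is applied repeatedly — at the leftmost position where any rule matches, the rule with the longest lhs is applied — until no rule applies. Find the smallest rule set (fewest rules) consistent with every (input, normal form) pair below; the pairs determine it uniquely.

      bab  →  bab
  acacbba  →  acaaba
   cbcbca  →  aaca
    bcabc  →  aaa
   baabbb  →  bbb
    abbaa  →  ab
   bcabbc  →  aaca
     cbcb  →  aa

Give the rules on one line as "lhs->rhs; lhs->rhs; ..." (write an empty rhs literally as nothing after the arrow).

baa->; bbc->ca; bc->a; cb->a

  | bab
  | acacbba => acaaba
  | cbcbca => acbca => aaca
  | bcabc => aabc => aaa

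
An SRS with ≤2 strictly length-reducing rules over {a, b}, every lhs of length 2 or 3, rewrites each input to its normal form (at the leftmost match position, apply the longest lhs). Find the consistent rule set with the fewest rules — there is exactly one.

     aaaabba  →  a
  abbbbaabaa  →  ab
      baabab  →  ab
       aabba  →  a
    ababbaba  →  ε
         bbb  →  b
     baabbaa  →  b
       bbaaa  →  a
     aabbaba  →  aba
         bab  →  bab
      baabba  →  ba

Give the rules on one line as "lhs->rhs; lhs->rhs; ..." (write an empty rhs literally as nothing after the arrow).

  | aaaabba => aabba => bba => a
  | abbbbaabaa => abbaabaa => aaabaa => abaa => ab
  | baabab => bbab => ab
  | aabba => bba => a

aa->; bb->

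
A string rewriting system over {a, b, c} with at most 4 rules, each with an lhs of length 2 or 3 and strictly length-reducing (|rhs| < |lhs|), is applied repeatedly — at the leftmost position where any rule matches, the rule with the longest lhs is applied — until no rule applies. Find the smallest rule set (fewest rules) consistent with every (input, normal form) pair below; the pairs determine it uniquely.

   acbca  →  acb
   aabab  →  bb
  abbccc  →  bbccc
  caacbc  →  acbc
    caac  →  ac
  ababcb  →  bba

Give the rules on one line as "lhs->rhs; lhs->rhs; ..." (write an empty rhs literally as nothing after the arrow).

  | acbca => acb
  | aabab => abab => bab => bb
  | abbccc => bbccc
  | caacbc => acbc

ab->b; bcb->ba; ca->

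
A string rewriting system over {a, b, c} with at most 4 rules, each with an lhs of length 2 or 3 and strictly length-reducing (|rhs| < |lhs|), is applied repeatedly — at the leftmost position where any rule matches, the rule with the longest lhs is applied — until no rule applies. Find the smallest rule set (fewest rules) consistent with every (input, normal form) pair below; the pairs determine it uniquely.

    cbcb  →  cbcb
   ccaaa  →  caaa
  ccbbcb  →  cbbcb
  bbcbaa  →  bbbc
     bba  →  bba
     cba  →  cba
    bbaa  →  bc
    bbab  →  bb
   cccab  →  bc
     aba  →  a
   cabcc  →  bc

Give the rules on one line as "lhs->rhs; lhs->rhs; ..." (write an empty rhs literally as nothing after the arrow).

ab->; baa->cc; cc->c; ccc->bc

  | cbcb
  | ccaaa => caaa
  | ccbbcb => cbbcb
  | bbcbaa => bbccc => bbbc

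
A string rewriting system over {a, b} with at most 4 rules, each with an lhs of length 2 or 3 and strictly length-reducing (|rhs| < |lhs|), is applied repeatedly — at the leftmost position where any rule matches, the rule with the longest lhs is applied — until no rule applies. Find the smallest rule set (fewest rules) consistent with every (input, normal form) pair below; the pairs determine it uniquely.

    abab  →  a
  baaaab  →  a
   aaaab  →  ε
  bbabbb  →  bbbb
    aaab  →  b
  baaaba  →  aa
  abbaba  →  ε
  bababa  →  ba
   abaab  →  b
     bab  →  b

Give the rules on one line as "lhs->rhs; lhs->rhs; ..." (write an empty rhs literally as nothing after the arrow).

  | abab => aab => a
  | baaaab => aab => a
  | aaaab => ab => ε
  | bbabbb => bbbb

aaa->; ab->; aba->aa; baa->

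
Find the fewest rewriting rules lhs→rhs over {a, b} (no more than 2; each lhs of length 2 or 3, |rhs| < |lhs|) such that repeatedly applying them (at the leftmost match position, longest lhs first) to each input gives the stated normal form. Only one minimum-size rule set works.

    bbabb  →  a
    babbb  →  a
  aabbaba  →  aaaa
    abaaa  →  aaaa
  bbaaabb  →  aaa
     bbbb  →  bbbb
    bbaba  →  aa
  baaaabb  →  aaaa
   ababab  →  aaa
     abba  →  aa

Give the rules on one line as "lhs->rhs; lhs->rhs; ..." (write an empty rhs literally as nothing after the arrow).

ab->a; ba->a

  | bbabb => babb => abb => ab => a
  | babbb => abbb => abb => ab => a
  | aabbaba => aababa => aaaba => aaaa
  | abaaa => aaaa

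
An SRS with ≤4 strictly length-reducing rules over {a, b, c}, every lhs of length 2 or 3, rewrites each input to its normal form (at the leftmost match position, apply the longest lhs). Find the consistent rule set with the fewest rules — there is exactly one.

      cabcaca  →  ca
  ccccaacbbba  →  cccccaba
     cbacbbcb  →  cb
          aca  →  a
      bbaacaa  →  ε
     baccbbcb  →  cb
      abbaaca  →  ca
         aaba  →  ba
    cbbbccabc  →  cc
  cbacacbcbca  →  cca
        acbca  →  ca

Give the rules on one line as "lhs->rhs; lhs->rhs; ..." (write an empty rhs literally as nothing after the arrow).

aa->; ac->; bb->a; bc->c

  | cabcaca => cacaca => caca => ca
  | ccccaacbbba => cccccbbba => cccccaba
  | cbacbbcb => cbbbcb => cabcb => cacb => cb
  | aca => a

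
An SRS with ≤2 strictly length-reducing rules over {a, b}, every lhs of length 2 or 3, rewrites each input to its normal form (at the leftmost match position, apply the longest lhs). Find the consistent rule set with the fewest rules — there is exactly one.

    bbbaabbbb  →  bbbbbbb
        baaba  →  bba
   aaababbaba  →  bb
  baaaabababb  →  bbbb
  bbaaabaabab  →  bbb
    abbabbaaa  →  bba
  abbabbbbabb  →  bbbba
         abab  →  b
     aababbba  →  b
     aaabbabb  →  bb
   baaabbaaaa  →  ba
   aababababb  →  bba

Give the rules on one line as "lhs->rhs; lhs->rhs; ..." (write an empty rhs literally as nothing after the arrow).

  | bbbaabbbb => bbbbbbb
  | baaba => bba
  | aaababbaba => ababbaba => aabbaba => bbaba => bbaa => bb
  | baaaabababb => baabababb => bbababb => bbaabb => bbbb

aa->; ab->a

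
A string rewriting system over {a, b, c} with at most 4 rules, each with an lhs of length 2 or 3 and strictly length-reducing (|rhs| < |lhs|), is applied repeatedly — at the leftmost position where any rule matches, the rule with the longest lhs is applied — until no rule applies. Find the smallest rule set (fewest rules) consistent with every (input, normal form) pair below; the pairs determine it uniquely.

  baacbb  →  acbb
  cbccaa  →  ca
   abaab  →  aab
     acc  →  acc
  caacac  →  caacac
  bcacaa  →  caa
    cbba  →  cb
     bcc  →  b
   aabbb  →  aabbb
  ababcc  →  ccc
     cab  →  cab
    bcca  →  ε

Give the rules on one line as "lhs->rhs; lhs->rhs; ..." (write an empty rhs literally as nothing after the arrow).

  | baacbb => acbb
  | cbccaa => cbcaa => cbaa => ca
  | abaab => aab
  | acc

abc->cc; ba->; bc->b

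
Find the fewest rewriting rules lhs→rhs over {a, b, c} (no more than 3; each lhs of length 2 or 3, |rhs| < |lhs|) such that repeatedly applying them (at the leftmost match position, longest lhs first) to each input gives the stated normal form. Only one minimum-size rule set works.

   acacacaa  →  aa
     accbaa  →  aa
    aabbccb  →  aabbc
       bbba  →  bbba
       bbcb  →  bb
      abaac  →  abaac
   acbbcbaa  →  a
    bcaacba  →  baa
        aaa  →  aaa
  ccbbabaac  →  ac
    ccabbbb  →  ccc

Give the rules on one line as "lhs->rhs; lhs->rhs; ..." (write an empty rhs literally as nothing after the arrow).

ca->; cb->; cbb->cc

  | acacacaa => acacaa => acaa => aa
  | accbaa => acaa => aa
  | aabbccb => aabbc
  | bbba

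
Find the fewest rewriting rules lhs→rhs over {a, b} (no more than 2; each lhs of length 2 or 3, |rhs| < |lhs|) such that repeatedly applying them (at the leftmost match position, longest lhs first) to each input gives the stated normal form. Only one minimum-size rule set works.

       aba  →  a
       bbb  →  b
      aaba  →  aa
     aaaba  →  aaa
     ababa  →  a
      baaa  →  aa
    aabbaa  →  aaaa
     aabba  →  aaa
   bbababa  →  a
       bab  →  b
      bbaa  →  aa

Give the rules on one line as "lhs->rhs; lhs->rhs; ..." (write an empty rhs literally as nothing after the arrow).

  | aba => a
  | bbb => b
  | aaba => aa
  | aaaba => aaa

ba->; bb->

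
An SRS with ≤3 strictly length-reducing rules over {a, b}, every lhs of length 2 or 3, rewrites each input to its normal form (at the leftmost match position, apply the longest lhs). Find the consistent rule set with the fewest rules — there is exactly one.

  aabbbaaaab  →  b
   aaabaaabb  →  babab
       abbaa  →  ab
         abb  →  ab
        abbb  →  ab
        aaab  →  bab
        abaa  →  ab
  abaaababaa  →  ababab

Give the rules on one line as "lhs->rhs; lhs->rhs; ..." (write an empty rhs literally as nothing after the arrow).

  | aabbbaaaab => bbbbaaaab => bbbaaaab => bbaaaab => baaaab => bbaab => baab => bbb => bb => b
  | aaabaaabb => babaaabb => babbabb => bababb => babab
  | abbaa => abaa => abb => ab
  | abb => ab

aa->b; bb->b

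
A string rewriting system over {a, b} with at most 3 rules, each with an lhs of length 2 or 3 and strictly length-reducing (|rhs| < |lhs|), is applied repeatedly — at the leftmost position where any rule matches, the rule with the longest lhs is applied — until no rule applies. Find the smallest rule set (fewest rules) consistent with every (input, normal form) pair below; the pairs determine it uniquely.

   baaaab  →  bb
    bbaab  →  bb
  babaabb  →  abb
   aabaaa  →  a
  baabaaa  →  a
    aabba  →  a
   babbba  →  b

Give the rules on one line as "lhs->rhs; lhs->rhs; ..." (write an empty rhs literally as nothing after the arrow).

aa->b; ba->a

  | baaaab => aaaab => baab => aab => bb
  | bbaab => baab => aab => bb
  | babaabb => abaabb => aaabb => babb => abb
  | aabaaa => bbaaa => baaa => aaa => ba => a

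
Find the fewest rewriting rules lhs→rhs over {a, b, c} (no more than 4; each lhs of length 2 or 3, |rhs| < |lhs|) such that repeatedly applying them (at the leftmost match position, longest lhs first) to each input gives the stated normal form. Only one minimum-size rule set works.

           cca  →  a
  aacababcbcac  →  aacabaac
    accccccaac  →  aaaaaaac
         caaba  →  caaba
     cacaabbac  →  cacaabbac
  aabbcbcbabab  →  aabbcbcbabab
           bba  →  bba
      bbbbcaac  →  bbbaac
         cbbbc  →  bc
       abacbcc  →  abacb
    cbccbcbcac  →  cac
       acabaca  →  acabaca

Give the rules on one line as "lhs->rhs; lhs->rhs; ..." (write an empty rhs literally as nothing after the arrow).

bca->a; cbb->; cc->; ccc->aa

  | cca => a
  | aacababcbcac => aacababcac => aacabaac
  | accccccaac => aaacccaac => aaaaaaac
  | caaba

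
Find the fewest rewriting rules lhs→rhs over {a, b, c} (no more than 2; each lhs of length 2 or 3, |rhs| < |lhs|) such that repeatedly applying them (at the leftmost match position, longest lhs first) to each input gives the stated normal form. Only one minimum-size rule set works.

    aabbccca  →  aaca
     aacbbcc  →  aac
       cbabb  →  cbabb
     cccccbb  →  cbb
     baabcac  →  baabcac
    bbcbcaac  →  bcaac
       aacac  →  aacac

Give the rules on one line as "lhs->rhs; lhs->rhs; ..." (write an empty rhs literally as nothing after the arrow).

  | aabbccca => aacca => aaca
  | aacbbcc => aacc => aac
  | cbabb
  | cccccbb => ccccbb => cccbb => ccbb => cbb

bbc->; cc->c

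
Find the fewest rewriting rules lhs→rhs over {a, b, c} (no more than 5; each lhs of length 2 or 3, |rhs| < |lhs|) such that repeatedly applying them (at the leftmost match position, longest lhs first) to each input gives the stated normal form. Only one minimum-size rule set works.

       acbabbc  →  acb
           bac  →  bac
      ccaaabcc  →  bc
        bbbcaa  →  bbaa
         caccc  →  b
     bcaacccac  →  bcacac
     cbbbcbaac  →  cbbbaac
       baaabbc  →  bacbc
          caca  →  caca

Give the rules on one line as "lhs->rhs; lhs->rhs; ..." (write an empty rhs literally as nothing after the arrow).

aab->c; acc->; bbc->cc; cc->b

  | acbabbc => acbacc => acb
  | bac
  | ccaaabcc => baaabcc => baccc => bc
  | bbbcaa => bccaa => bbaa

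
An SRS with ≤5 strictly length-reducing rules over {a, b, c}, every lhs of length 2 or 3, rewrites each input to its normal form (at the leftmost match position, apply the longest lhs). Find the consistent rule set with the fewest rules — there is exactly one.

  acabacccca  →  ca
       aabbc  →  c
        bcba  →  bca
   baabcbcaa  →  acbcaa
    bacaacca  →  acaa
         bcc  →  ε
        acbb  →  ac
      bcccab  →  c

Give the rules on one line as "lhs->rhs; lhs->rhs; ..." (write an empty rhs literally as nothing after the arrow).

ab->; ba->a; bb->; cc->b

  | acabacccca => acacccca => acabcca => accca => abca => ca
  | aabbc => abc => c
  | bcba => bca
  | baabcbcaa => aabcbcaa => acbcaa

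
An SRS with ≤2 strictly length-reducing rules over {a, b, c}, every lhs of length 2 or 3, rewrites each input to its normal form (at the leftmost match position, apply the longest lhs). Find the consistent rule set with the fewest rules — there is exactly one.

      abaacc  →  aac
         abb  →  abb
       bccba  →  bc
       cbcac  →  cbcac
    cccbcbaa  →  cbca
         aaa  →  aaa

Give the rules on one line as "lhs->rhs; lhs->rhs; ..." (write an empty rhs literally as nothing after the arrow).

  | abaacc => aacc => aac
  | abb
  | bccba => bcba => bc
  | cbcac

ba->; cc->c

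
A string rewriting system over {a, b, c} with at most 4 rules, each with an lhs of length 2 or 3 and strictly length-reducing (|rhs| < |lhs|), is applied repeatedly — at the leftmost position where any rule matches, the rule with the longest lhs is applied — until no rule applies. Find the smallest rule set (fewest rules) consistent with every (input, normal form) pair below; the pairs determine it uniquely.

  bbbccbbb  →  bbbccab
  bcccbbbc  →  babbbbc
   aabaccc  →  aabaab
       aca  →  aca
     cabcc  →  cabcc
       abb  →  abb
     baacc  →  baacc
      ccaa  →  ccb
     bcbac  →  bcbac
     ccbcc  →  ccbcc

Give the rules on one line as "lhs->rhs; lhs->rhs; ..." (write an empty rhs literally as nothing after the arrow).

  | bbbccbbb => bbbccab
  | bcccbbbc => babbbbc
  | aabaccc => aabaab
  | aca

caa->cb; cbb->ca; ccc->ab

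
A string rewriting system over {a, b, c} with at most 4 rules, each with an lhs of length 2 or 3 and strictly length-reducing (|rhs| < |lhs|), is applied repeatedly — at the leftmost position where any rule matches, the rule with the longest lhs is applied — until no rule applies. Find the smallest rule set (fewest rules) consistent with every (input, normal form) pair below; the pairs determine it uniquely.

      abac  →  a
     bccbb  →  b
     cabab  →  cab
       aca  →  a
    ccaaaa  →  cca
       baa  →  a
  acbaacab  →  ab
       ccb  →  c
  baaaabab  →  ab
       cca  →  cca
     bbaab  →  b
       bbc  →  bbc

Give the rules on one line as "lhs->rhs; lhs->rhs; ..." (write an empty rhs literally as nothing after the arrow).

  | abac => ac => a
  | bccbb => bcb => b
  | cabab => cab
  | aca => aa => a

aa->a; ac->a; ba->; cb->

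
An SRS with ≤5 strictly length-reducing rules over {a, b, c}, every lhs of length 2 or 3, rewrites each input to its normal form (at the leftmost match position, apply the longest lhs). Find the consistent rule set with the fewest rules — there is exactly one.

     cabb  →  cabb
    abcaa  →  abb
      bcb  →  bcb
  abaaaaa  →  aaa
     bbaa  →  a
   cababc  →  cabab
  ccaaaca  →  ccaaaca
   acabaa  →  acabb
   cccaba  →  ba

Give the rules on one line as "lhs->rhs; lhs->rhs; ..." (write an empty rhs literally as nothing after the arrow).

abc->ab; baa->bb; bba->; ccc->bb

  | cabb
  | abcaa => abaa => abb
  | bcb
  | abaaaaa => abbaaa => aaa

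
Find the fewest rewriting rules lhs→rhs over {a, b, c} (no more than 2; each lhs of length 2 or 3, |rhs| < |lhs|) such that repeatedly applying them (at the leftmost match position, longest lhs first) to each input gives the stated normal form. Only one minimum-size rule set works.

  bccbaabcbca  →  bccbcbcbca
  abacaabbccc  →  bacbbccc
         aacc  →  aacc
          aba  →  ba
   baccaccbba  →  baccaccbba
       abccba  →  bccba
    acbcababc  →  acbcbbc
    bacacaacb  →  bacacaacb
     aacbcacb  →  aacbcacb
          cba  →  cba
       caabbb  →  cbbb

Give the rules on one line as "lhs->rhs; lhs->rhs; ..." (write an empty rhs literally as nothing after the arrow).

ab->b; baa->bc

  | bccbaabcbca => bccbcbcbca
  | abacaabbccc => bacaabbccc => bacabbccc => bacbbccc
  | aacc
  | aba => ba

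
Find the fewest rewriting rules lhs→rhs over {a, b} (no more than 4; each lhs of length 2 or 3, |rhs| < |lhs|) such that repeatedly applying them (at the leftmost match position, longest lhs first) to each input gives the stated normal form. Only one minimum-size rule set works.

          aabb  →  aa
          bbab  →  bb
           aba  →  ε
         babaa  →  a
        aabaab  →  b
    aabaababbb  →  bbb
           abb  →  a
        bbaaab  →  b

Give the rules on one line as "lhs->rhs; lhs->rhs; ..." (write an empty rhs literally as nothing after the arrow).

  | aabb => aa
  | bbab => bb
  | aba => ba => ε
  | babaa => baa => a

ab->b; abb->a; ba->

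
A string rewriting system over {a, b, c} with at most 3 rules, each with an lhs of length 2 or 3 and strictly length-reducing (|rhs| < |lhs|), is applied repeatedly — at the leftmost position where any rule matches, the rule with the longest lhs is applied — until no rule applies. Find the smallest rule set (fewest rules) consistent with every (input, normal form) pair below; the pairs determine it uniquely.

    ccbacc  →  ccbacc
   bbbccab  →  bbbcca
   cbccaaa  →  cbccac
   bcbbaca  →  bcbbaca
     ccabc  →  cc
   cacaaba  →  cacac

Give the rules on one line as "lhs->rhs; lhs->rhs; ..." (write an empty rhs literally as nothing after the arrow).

aaa->ac; ab->a; abc->

  | ccbacc
  | bbbccab => bbbcca
  | cbccaaa => cbccac
  | bcbbaca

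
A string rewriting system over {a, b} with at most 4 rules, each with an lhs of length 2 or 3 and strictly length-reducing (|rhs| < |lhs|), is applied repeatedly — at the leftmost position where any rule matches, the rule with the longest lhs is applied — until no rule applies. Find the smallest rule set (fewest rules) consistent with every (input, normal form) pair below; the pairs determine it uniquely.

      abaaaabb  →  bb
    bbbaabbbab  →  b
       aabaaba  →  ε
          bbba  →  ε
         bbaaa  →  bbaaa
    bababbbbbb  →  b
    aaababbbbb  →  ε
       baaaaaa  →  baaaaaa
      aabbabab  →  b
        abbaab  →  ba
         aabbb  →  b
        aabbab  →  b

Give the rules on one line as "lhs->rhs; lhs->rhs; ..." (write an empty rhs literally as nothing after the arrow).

ab->; aba->ab; bbb->ab

  | abaaaabb => abaaabb => abaabb => ababb => abbb => bb
  | bbbaabbbab => abaabbbab => ababbbab => abbbbab => bbbab => abab => abb => b
  | aabaaba => aababa => aabba => aba => ab => ε
  | bbba => aba => ab => ε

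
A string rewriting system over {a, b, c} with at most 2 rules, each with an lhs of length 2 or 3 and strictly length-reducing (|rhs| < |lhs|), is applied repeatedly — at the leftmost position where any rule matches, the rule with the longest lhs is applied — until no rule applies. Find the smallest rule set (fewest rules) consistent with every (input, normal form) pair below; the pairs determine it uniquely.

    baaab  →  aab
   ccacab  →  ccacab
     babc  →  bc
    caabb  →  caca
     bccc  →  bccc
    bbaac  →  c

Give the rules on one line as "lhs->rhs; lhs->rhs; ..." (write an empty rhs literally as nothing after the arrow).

  | baaab => aab
  | ccacab
  | babc => bc
  | caabb => caca

abb->ca; ba->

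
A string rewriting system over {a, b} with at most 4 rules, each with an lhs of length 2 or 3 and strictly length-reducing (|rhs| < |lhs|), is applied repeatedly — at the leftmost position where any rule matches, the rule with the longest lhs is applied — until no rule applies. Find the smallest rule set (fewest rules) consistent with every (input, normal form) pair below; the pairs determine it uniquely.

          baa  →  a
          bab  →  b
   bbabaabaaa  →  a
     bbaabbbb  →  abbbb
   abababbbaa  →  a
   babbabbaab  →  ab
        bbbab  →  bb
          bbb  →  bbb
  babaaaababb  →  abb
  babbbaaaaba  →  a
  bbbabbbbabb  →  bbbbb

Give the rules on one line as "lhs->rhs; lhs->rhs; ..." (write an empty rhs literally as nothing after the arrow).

aa->a; ba->; bba->

  | baa => a
  | bab => b
  | bbabaabaaa => baabaaa => abaaa => aaa => aa => a
  | bbaabbbb => abbbb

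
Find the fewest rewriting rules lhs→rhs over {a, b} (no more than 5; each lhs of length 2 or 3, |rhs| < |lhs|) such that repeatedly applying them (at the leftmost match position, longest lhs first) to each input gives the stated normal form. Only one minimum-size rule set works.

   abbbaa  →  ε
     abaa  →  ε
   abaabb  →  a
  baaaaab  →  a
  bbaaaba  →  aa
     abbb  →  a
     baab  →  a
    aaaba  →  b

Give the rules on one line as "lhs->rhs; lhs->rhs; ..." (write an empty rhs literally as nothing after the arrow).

aaa->; ab->a; ba->b; bb->a

  | abbbaa => abbaa => abaa => aaa => ε
  | abaa => aaa => ε
  | abaabb => aaabb => bb => a
  | baaaaab => baaaab => baaab => baab => bab => bb => a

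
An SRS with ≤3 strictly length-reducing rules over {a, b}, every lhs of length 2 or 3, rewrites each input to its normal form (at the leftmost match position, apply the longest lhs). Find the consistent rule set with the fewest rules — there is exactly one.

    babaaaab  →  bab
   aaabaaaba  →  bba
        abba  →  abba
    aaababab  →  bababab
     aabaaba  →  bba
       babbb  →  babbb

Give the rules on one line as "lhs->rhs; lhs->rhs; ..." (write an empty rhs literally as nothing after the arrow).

aa->b; baa->aa

  | babaaaab => baaaaab => aaaaab => baaab => aaab => bab
  | aaabaaaba => babaaaba => baaaaba => aaaaba => baaba => aaba => bba
  | abba
  | aaababab => bababab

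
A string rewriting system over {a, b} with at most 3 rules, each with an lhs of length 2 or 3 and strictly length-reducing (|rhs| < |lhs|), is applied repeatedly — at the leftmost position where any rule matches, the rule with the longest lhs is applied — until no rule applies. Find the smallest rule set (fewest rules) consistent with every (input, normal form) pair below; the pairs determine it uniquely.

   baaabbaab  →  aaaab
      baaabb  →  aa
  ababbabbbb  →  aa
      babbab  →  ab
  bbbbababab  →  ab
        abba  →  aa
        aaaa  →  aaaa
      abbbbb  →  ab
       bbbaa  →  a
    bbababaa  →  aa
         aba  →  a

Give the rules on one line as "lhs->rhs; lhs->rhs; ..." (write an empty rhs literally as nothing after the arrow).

ba->; bb->

  | baaabbaab => aabbaab => aaaab
  | baaabb => aabb => aa
  | ababbabbbb => abbabbbb => aabbbb => aabb => aa
  | babbab => bbab => ab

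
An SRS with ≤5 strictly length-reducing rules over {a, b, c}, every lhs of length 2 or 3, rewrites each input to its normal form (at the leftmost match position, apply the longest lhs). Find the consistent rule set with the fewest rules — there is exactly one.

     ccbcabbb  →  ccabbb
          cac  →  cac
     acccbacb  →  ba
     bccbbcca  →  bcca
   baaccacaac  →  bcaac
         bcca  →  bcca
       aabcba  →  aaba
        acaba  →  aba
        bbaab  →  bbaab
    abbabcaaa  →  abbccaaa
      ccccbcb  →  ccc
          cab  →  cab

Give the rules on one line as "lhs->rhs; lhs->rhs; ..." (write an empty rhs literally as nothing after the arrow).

  | ccbcabbb => ccabbb
  | cac
  | acccbacb => bcbacb => bacb => ba
  | bccbbcca => bcbcca => bcca

aca->a; acc->b; bab->bc; cb->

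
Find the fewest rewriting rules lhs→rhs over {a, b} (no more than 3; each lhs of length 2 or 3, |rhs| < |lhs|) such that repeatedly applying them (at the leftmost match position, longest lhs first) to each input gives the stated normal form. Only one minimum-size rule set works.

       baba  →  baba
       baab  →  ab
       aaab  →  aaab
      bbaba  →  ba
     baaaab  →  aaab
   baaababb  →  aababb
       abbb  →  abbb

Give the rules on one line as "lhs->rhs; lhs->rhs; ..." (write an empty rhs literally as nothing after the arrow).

  | baba
  | baab => ab
  | aaab
  | bbaba => ba

baa->a; bba->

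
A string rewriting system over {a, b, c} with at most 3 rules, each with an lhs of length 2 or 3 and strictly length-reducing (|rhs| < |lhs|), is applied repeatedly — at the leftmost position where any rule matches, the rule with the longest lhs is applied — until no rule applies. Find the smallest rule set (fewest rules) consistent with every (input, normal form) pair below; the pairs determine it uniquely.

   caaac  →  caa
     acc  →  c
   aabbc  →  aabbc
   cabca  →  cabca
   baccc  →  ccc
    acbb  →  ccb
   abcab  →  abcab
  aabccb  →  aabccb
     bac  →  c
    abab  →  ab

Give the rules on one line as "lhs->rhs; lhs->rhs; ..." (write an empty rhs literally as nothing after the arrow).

ac->; acb->cc; ba->

  | caaac => caa
  | acc => c
  | aabbc
  | cabca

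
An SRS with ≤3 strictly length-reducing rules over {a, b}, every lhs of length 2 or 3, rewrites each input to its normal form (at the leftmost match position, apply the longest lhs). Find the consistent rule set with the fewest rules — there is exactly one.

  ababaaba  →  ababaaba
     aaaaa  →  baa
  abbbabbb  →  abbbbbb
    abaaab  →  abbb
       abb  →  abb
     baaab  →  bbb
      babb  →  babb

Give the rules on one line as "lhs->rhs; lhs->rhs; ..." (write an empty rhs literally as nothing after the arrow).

aaa->b; bba->bb

  | ababaaba
  | aaaaa => baa
  | abbbabbb => abbbbbb
  | abaaab => abbb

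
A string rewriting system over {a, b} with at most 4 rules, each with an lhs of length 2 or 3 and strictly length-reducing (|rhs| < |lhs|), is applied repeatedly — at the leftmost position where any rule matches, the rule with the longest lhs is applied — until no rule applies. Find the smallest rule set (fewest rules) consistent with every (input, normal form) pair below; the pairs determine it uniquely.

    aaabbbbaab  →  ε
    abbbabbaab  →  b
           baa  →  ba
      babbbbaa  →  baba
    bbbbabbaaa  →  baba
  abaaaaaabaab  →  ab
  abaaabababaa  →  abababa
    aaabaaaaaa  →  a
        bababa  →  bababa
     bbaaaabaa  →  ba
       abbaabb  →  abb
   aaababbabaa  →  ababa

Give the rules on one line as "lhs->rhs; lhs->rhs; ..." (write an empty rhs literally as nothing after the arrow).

aa->a; aab->; bba->ba; bbb->

  | aaabbbbaab => aabbbbaab => bbbaab => aab => ε
  | abbbabbaab => aabbaab => baab => b
  | baa => ba
  | babbbbaa => babaa => baba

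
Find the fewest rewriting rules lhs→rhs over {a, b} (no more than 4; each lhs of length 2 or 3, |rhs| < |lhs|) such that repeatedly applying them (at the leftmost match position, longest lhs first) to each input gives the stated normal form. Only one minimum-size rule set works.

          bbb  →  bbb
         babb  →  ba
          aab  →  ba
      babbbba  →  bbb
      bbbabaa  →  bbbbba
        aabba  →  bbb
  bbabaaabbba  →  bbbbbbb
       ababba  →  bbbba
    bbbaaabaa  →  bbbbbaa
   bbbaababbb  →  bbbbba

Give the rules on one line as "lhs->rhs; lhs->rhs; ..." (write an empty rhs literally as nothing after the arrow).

aab->ba; ab->a; aba->bb

  | bbb
  | babb => bab => ba
  | aab => ba
  | babbbba => babbba => babba => baba => bbb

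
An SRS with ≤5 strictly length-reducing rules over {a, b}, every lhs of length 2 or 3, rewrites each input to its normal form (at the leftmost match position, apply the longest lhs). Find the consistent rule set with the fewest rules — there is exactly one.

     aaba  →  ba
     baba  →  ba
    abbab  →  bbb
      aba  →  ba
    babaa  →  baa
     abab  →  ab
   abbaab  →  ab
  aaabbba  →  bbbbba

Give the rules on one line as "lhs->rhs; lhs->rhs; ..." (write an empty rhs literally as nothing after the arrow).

  | aaba => aba => ba
  | baba => aba => ba
  | abbab => aaab => bbb
  | aba => ba

aaa->bb; aba->ba; abb->aa; bab->ab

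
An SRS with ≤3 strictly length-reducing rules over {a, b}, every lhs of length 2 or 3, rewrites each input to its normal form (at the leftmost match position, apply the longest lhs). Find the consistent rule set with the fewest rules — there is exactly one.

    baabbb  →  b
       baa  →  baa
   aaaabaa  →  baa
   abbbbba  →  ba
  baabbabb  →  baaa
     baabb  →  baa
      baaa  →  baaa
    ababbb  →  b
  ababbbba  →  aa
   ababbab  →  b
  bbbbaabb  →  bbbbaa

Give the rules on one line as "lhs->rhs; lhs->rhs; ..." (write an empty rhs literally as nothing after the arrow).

ab->b; abb->a; bab->ab

  | baabbb => baab => bab => ab => b
  | baa
  | aaaabaa => aaabaa => aabaa => abaa => baa
  | abbbbba => abbba => aba => ba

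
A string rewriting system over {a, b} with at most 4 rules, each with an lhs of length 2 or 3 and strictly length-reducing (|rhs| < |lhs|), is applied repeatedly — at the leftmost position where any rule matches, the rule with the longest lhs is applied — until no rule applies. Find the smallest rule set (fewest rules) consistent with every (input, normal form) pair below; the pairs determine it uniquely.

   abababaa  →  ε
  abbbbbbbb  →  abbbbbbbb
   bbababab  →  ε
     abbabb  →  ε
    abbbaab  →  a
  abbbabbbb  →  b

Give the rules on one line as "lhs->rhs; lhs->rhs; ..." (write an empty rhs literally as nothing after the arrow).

  | abababaa => aaabaa => abaa => aa => ε
  | abbbbbbbb
  | bbababab => baabab => abab => aa => ε
  | abbabb => abab => aa => ε

aa->; ba->; bab->a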